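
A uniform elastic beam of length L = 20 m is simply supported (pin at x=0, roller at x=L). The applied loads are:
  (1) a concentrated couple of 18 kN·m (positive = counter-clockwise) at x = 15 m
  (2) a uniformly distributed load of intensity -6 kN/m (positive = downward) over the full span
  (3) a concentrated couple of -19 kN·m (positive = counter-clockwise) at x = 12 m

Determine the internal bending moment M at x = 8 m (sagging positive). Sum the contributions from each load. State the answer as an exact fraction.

Load 1 — applied couple M₀=18 kN·m at a=15 m (b=L-a=5):
  M_1 = M₀x/L  [x≤a] = 18·8/20 = 36/5 kN·m
Load 2 — uniform load w=-6 kN/m over full span:
  M_2 = wx(L-x)/2 = (-6)·8·(20-8)/2 = -288 kN·m
Load 3 — applied couple M₀=-19 kN·m at a=12 m (b=L-a=8):
  M_3 = M₀x/L  [x≤a] = (-19)·8/20 = -38/5 kN·m
Superposition: M = Σ M_i = -1442/5 kN·m ≈ -288.400000 kN·m

M(8) = -1442/5 kN·m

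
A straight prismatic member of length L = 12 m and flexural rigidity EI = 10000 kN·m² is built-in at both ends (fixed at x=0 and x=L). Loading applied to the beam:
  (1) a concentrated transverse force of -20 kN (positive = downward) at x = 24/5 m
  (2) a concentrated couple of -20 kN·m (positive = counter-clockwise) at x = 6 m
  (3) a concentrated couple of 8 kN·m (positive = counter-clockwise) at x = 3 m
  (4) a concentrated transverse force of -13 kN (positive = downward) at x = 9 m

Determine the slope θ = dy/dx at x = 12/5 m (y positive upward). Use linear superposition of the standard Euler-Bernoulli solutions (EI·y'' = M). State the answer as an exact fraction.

θ(12/5) = 84849/12500000 rad

Load 1 — point force P=-20 kN at a=24/5 m (b=L-a=36/5):
  θ_1 = -Pb²x(2aL-(3a+b)x)/(2L³EI)  [x≤a] = -(-20)·(36/5)²·(12/5)·(2·(24/5)·12-(3·(24/5)+(36/5))·(12/5))/(2·12³·10000) = 1782/390625 rad
Load 2 — applied couple M₀=-20 kN·m at a=6 m (b=L-a=6):
  θ_2 = (R_Ax²/2 - M_Ax)/EI  [x≤a] with R_A=-5/2, M_A=-5 = ((-5/2)·(12/5)²/2 - (-5)·(12/5))/10000 = 3/6250 rad
Load 3 — applied couple M₀=8 kN·m at a=3 m (b=L-a=9):
  θ_3 = (R_Ax²/2 - M_Ax)/EI  [x≤a] with R_A=3/4, M_A=-3/2 = ((3/4)·(12/5)²/2 - (-3/2)·(12/5))/10000 = 9/15625 rad
Load 4 — point force P=-13 kN at a=9 m (b=L-a=3):
  θ_4 = -Pb²x(2aL-(3a+b)x)/(2L³EI)  [x≤a] = -(-13)·3²·(12/5)·(2·9·12-(3·9+3)·(12/5))/(2·12³·10000) = 117/100000 rad
Superposition: θ = Σ θ_i = 84849/12500000 rad ≈ 0.006788 rad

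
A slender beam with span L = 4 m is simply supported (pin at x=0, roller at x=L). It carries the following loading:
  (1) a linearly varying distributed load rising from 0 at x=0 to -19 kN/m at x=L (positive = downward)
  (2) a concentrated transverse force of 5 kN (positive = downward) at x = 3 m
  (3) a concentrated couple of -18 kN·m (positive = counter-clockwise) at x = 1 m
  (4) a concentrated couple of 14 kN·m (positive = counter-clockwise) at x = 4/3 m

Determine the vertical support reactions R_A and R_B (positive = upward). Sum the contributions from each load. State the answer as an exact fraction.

Load 1 — triangular load w₀=-19 kN/m (0→w₀ over full span):
  R_A = w₀L/6 = (-19)·4/6 = -38/3 kN
  R_B = w₀L/3 = (-19)·4/3 = -76/3 kN
Load 2 — point force P=5 kN at a=3 m (b=L-a=1):
  R_A = Pb/L = 5·1/4 = 5/4 kN
  R_B = Pa/L = 5·3/4 = 15/4 kN
Load 3 — applied couple M₀=-18 kN·m at a=1 m (b=L-a=3):
  R_A = M₀/L = (-18)/4 = -9/2 kN
  R_B = -M₀/L = -(-18)/4 = 9/2 kN
Load 4 — applied couple M₀=14 kN·m at a=4/3 m (b=L-a=8/3):
  R_A = M₀/L = 14/4 = 7/2 kN
  R_B = -M₀/L = -14/4 = -7/2 kN
Superposition: R_A = -149/12 kN, R_B = -247/12 kN

R_A = -149/12 kN, R_B = -247/12 kN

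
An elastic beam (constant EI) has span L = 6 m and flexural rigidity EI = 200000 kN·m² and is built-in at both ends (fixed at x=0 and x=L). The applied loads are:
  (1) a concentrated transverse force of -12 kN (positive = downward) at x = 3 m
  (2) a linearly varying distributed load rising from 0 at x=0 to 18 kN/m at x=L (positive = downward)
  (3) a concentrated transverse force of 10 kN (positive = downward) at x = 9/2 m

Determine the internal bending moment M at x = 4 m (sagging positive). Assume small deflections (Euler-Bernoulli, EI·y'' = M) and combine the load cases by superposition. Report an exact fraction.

Load 1 — point force P=-12 kN at a=3 m (b=L-a=3):
  M_1 = Pa²(a+3b)(L-x)/L³ - Pa²b/L²  [x>a] = (-12)·3²·(3+3·3)·(6-4)/6³ - (-12)·3²·3/6² = -3 kN·m
Load 2 — triangular load w₀=18 kN/m (0→w₀ over full span):
  M_2 = 3w₀Lx/20 - w₀L²/30 - w₀x³/(6L) = 3·18·6·4/20 - 18·6²/30 - 18·4³/(6·6) = 56/5 kN·m
Load 3 — point force P=10 kN at a=9/2 m (b=L-a=3/2):
  M_3 = Pb²(3a+b)x/L³ - Pab²/L²  [x≤a] = 10·(3/2)²·(3·(9/2)+(3/2))·4/6³ - 10·(9/2)·(3/2)²/6² = 55/16 kN·m
Superposition: M = Σ M_i = 931/80 kN·m ≈ 11.637500 kN·m

M(4) = 931/80 kN·m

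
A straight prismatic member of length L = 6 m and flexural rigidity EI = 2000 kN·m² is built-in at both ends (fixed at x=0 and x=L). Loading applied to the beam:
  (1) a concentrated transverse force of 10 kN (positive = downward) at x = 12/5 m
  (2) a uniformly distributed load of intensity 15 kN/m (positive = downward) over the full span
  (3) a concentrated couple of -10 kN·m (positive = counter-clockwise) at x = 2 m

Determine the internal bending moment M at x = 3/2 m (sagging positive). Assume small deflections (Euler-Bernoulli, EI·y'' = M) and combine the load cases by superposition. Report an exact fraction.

Load 1 — point force P=10 kN at a=12/5 m (b=L-a=18/5):
  M_1 = Pb²(3a+b)x/L³ - Pab²/L²  [x≤a] = 10·(18/5)²·(3·(12/5)+(18/5))·(3/2)/6³ - 10·(12/5)·(18/5)²/6² = 27/25 kN·m
Load 2 — uniform load w=15 kN/m over full span:
  M_2 = wLx/2 - wL²/12 - wx²/2 = 15·6·(3/2)/2 - 15·6²/12 - 15·(3/2)²/2 = 45/8 kN·m
Load 3 — applied couple M₀=-10 kN·m at a=2 m (b=L-a=4):
  M_3 = R_Ax - M_A  [x≤a] with R_A=-20/9, M_A=0 = (-20/9)·(3/2) - 0 = -10/3 kN·m
Superposition: M = Σ M_i = 2023/600 kN·m ≈ 3.371667 kN·m

M(3/2) = 2023/600 kN·m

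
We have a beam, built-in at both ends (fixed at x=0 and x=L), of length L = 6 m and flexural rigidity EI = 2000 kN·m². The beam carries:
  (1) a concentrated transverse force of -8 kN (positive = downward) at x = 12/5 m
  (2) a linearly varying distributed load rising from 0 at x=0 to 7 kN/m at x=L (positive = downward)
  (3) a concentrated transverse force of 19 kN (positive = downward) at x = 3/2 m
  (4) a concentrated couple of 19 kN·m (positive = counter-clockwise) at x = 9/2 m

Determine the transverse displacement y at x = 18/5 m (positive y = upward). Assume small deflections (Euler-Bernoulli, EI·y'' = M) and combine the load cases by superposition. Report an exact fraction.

y(18/5) = -596547/50000000 m

Load 1 — point force P=-8 kN at a=12/5 m (b=L-a=18/5):
  y_1 = -Pa²(L-x)²(3bL-(3b+a)(L-x))/(6L³EI)  [x>a] = -(-8)·(12/5)²·(6-(18/5))²·(3·(18/5)·6-(3·(18/5)+(12/5))·(6-(18/5)))/(6·6³·2000) = 6624/1953125 m
Load 2 — triangular load w₀=7 kN/m (0→w₀ over full span):
  y_2 = -w₀x²(L-x)²(x+2L)/(120LEI) = -7·(18/5)²·(6-(18/5))²·((18/5)+2·6)/(120·6·2000) = -22113/3906250 m
Load 3 — point force P=19 kN at a=3/2 m (b=L-a=9/2):
  y_3 = -Pa²(L-x)²(3bL-(3b+a)(L-x))/(6L³EI)  [x>a] = -19·(3/2)²·(6-(18/5))²·(3·(9/2)·6-(3·(9/2)+(3/2))·(6-(18/5)))/(6·6³·2000) = -171/40000 m
Load 4 — applied couple M₀=19 kN·m at a=9/2 m (b=L-a=3/2):
  y_4 = (R_Ax³/6 - M_Ax²/2)/EI  [x≤a] with R_A=57/16, M_A=95/16 = ((57/16)·(18/5)³/6 - (95/16)·(18/5)²/2)/2000 = -10773/2000000 m
Superposition: y = Σ y_i = -596547/50000000 m ≈ -0.011931 m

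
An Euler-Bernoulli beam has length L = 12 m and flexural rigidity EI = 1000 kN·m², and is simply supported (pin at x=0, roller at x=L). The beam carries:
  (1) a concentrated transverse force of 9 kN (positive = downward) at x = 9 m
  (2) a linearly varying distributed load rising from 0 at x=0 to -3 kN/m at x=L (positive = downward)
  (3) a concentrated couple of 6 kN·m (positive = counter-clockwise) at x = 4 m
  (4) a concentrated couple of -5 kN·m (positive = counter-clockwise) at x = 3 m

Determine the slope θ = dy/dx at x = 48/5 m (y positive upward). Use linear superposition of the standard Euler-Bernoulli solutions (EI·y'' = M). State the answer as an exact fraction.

Load 1 — point force P=9 kN at a=9 m (b=L-a=3):
  θ_1 = -Pa(2L²-6Lx+3x²+a²)/(6LEI)  [x>a] = -9·9·(2·12²-6·12·(48/5)+3·(48/5)²+9²)/(6·12·1000) = 10287/200000 rad
Load 2 — triangular load w₀=-3 kN/m (0→w₀ over full span):
  θ_2 = -w₀(7L⁴-30L²x²+15x⁴)/(360LEI) = -(-3)·(7·12⁴-30·12²·(48/5)²+15·(48/5)⁴)/(360·12·1000) = -6813/78125 rad
Load 3 — applied couple M₀=6 kN·m at a=4 m (b=L-a=8):
  θ_3 = (M₀x²/(2L)-M₀(x-a)+C₁)/EI  [x>a] with C₁=M₀(3b²-L²)/(6L)=4 = (6·(48/5)²/(2·12)-6·((48/5)-4)+4)/1000 = -41/6250 rad
Load 4 — applied couple M₀=-5 kN·m at a=3 m (b=L-a=9):
  θ_4 = (M₀x²/(2L)-M₀(x-a)+C₁)/EI  [x>a] with C₁=M₀(3b²-L²)/(6L)=-55/8 = ((-5)·(48/5)²/(2·12)-(-5)·((48/5)-3)+(-55/8))/1000 = 277/40000 rad
Superposition: θ = Σ θ_i = -22129/625000 rad ≈ -0.035406 rad

θ(48/5) = -22129/625000 rad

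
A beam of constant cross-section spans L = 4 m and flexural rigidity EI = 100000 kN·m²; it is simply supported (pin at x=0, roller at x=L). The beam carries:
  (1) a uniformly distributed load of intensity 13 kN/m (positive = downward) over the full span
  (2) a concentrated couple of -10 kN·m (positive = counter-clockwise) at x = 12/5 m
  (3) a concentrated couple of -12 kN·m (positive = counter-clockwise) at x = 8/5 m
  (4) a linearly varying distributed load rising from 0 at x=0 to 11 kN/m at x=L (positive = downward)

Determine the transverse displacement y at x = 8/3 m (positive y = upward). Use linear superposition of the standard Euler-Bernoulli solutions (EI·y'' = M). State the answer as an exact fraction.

y(8/3) = -64633/113906250 m

Load 1 — uniform load w=13 kN/m over full span:
  y_1 = -wx(L³-2Lx²+x³)/(24EI) = -13·(8/3)·(4³-2·4·(8/3)²+(8/3)³)/(24·100000) = -286/759375 m
Load 2 — applied couple M₀=-10 kN·m at a=12/5 m (b=L-a=8/5):
  y_2 = (M₀x³/(6L)-M₀(x-a)²/2+C₁x)/EI  [x>a] with C₁=M₀(3b²-L²)/(6L)=52/15 = ((-10)·(8/3)³/(6·4)-(-10)·((8/3)-(12/5))²/2+(52/15)·(8/3))/100000 = 43/2531250 m
Load 3 — applied couple M₀=-12 kN·m at a=8/5 m (b=L-a=12/5):
  y_3 = (M₀x³/(6L)-M₀(x-a)²/2+C₁x)/EI  [x>a] with C₁=M₀(3b²-L²)/(6L)=-16/25 = ((-12)·(8/3)³/(6·4)-(-12)·((8/3)-(8/5))²/2+(-16/25)·(8/3))/100000 = -92/2109375 m
Load 4 — triangular load w₀=11 kN/m (0→w₀ over full span):
  y_4 = -w₀x(7L⁴-10L²x²+3x⁴)/(360LEI) = -11·(8/3)·(7·4⁴-10·4²·(8/3)²+3·(8/3)⁴)/(360·4·100000) = -374/2278125 m
Superposition: y = Σ y_i = -64633/113906250 m ≈ -0.000567 m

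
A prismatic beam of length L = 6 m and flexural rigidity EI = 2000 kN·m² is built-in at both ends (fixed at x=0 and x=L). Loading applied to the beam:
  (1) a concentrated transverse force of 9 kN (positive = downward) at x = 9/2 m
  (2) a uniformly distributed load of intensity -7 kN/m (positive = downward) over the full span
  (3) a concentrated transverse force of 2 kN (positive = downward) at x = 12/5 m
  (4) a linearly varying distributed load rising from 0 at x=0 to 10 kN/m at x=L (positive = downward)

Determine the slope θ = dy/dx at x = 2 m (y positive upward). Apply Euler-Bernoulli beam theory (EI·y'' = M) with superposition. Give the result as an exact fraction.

θ(2) = -4013/9000000 rad

Load 1 — point force P=9 kN at a=9/2 m (b=L-a=3/2):
  θ_1 = -Pb²x(2aL-(3a+b)x)/(2L³EI)  [x≤a] = -9·(3/2)²·2·(2·(9/2)·6-(3·(9/2)+(3/2))·2)/(2·6³·2000) = -9/8000 rad
Load 2 — uniform load w=-7 kN/m over full span:
  θ_2 = -wx(L-x)(L-2x)/(12EI) = -(-7)·2·(6-2)·(6-2·2)/(12·2000) = 7/1500 rad
Load 3 — point force P=2 kN at a=12/5 m (b=L-a=18/5):
  θ_3 = -Pb²x(2aL-(3a+b)x)/(2L³EI)  [x≤a] = -2·(18/5)²·2·(2·(12/5)·6-(3·(12/5)+(18/5))·2)/(2·6³·2000) = -27/62500 rad
Load 4 — triangular load w₀=10 kN/m (0→w₀ over full span):
  θ_4 = -w₀(2x(L-x)(L-2x)(x+2L)+x²(L-x)²)/(120LEI) = -10·(2·2·(6-2)·(6-2·2)·(2+2·6)+2²·(6-2)²)/(120·6·2000) = -4/1125 rad
Superposition: θ = Σ θ_i = -4013/9000000 rad ≈ -0.000446 rad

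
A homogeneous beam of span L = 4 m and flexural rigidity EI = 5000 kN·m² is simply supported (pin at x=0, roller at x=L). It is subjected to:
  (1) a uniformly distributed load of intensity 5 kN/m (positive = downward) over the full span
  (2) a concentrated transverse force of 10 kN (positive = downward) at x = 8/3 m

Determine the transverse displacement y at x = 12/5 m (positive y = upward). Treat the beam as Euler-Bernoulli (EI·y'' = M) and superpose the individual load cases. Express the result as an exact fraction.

y(12/5) = -11456/2109375 m

Load 1 — uniform load w=5 kN/m over full span:
  y_1 = -wx(L³-2Lx²+x³)/(24EI) = -5·(12/5)·(4³-2·4·(12/5)²+(12/5)³)/(24·5000) = -248/78125 m
Load 2 — point force P=10 kN at a=8/3 m (b=L-a=4/3):
  y_2 = -Pbx(L²-b²-x²)/(6LEI)  [x≤a] = -10·(4/3)·(12/5)·(4²-(4/3)²-(12/5)²)/(6·4·5000) = -952/421875 m
Superposition: y = Σ y_i = -11456/2109375 m ≈ -0.005431 m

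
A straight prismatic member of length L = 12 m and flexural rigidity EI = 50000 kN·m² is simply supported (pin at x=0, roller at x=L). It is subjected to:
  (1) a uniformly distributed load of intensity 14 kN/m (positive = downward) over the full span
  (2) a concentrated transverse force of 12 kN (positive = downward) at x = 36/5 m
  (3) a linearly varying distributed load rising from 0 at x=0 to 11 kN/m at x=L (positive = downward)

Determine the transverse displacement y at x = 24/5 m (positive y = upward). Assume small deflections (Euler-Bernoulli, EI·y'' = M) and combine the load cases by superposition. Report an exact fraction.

y(24/5) = -5238108/48828125 m

Load 1 — uniform load w=14 kN/m over full span:
  y_1 = -wx(L³-2Lx²+x³)/(24EI) = -14·(24/5)·(12³-2·12·(24/5)²+(24/5)³)/(24·50000) = -140616/1953125 m
Load 2 — point force P=12 kN at a=36/5 m (b=L-a=24/5):
  y_2 = -Pbx(L²-b²-x²)/(6LEI)  [x≤a] = -12·(24/5)·(24/5)·(12²-(24/5)²-(24/5)²)/(6·12·50000) = -14688/1953125 m
Load 3 — triangular load w₀=11 kN/m (0→w₀ over full span):
  y_3 = -w₀x(7L⁴-10L²x²+3x⁴)/(360LEI) = -11·(24/5)·(7·12⁴-10·12²·(24/5)²+3·(24/5)⁴)/(360·12·50000) = -1355508/48828125 m
Superposition: y = Σ y_i = -5238108/48828125 m ≈ -0.107276 m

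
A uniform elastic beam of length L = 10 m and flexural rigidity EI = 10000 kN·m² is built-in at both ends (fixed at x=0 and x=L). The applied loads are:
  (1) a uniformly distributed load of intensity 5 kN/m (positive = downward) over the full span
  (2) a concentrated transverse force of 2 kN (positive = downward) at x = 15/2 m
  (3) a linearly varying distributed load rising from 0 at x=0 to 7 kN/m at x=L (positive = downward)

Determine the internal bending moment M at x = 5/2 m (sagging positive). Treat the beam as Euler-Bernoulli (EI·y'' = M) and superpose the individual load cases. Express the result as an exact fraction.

M(5/2) = 295/48 kN·m

Load 1 — uniform load w=5 kN/m over full span:
  M_1 = wLx/2 - wL²/12 - wx²/2 = 5·10·(5/2)/2 - 5·10²/12 - 5·(5/2)²/2 = 125/24 kN·m
Load 2 — point force P=2 kN at a=15/2 m (b=L-a=5/2):
  M_2 = Pb²(3a+b)x/L³ - Pab²/L²  [x≤a] = 2·(5/2)²·(3·(15/2)+(5/2))·(5/2)/10³ - 2·(15/2)·(5/2)²/10² = -5/32 kN·m
Load 3 — triangular load w₀=7 kN/m (0→w₀ over full span):
  M_3 = 3w₀Lx/20 - w₀L²/30 - w₀x³/(6L) = 3·7·10·(5/2)/20 - 7·10²/30 - 7·(5/2)³/(6·10) = 35/32 kN·m
Superposition: M = Σ M_i = 295/48 kN·m ≈ 6.145833 kN·m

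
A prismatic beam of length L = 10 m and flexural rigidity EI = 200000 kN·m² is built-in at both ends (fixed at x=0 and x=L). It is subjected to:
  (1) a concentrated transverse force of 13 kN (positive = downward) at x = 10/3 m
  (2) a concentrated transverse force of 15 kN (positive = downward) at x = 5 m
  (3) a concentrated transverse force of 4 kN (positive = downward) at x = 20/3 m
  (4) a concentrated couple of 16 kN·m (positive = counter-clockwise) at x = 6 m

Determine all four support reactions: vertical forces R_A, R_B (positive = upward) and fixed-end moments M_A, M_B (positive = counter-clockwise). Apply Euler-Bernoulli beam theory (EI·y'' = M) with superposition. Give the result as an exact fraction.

Load 1 — point force P=13 kN at a=10/3 m (b=L-a=20/3):
  R_A = Pb²(3a+b)/L³ = 13·(20/3)²·(3·(10/3)+(20/3))/10³ = 260/27 kN
  M_A = Pab²/L² = 13·(10/3)·(20/3)²/10² = 520/27 kN·m
  R_B = Pa²(a+3b)/L³ = 13·(10/3)²·((10/3)+3·(20/3))/10³ = 91/27 kN
  M_B = -Pa²b/L² = -13·(10/3)²·(20/3)/10² = -260/27 kN·m
Load 2 — point force P=15 kN at a=5 m (b=L-a=5):
  R_A = Pb²(3a+b)/L³ = 15·5²·(3·5+5)/10³ = 15/2 kN
  M_A = Pab²/L² = 15·5·5²/10² = 75/4 kN·m
  R_B = Pa²(a+3b)/L³ = 15·5²·(5+3·5)/10³ = 15/2 kN
  M_B = -Pa²b/L² = -15·5²·5/10² = -75/4 kN·m
Load 3 — point force P=4 kN at a=20/3 m (b=L-a=10/3):
  R_A = Pb²(3a+b)/L³ = 4·(10/3)²·(3·(20/3)+(10/3))/10³ = 28/27 kN
  M_A = Pab²/L² = 4·(20/3)·(10/3)²/10² = 80/27 kN·m
  R_B = Pa²(a+3b)/L³ = 4·(20/3)²·((20/3)+3·(10/3))/10³ = 80/27 kN
  M_B = -Pa²b/L² = -4·(20/3)²·(10/3)/10² = -160/27 kN·m
Load 4 — applied couple M₀=16 kN·m at a=6 m (b=L-a=4):
  R_A = 6M₀ab/L³ = 6·16·6·4/10³ = 288/125 kN
  M_A = M₀b(2a-b)/L² = 16·4·(2·6-4)/10² = 128/25 kN·m
  R_B = -6M₀ab/L³ = -6·16·6·4/10³ = -288/125 kN
  M_B = M₀a(2b-a)/L² = 16·6·(2·4-6)/10² = 48/25 kN·m
Superposition: R_A = 15353/750 kN, M_A = 41483/900 kN·m, R_B = 8647/750 kN, M_B = -29147/900 kN·m

R_A = 15353/750 kN, M_A = 41483/900 kN·m, R_B = 8647/750 kN, M_B = -29147/900 kN·m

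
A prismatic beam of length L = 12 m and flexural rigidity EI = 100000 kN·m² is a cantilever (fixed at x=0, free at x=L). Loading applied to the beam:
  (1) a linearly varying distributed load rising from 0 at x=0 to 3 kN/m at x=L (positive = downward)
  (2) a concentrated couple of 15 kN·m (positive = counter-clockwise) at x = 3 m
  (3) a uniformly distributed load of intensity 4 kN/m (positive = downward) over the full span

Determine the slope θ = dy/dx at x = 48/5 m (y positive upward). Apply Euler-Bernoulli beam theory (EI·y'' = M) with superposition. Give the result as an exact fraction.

Load 1 — triangular load w₀=3 kN/m (0→w₀ over full span):
  θ_1 = (w₀Lx²/4-w₀L²x/3-w₀x⁴/(24L))/EI = (3·12·(48/5)²/4-3·12²·(48/5)/3-3·(48/5)⁴/(24·12))/100000 = -12528/1953125 rad
Load 2 — applied couple M₀=15 kN·m at a=3 m (b=L-a=9):
  θ_2 = M₀a/EI  [x>a] = 15·3/100000 = 9/20000 rad
Load 3 — uniform load w=4 kN/m over full span:
  θ_3 = -wx(x²-3Lx+3L²)/(6EI) = -4·(48/5)·((48/5)²-3·12·(48/5)+3·12²)/(6·100000) = -4464/390625 rad
Superposition: θ = Σ θ_i = -1087011/62500000 rad ≈ -0.017392 rad

θ(48/5) = -1087011/62500000 rad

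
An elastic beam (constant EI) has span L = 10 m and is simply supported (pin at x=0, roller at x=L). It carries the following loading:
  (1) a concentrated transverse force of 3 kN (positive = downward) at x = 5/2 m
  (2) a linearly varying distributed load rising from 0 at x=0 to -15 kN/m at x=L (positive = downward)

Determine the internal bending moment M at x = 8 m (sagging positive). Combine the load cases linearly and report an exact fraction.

M(8) = -141/2 kN·m

Load 1 — point force P=3 kN at a=5/2 m (b=L-a=15/2):
  M_1 = Pa(L-x)/L  [x>a] = 3·(5/2)·(10-8)/10 = 3/2 kN·m
Load 2 — triangular load w₀=-15 kN/m (0→w₀ over full span):
  M_2 = w₀Lx/6 - w₀x³/(6L) = (-15)·10·8/6 - (-15)·8³/(6·10) = -72 kN·m
Superposition: M = Σ M_i = -141/2 kN·m ≈ -70.500000 kN·m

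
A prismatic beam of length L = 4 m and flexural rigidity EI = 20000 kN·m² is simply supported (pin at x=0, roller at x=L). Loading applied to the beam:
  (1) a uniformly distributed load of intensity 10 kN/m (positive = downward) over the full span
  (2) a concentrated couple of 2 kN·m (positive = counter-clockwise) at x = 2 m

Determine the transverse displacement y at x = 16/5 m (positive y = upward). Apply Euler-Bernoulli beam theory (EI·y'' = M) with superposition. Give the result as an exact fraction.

Load 1 — uniform load w=10 kN/m over full span:
  y_1 = -wx(L³-2Lx²+x³)/(24EI) = -10·(16/5)·(4³-2·4·(16/5)²+(16/5)³)/(24·20000) = -232/234375 m
Load 2 — applied couple M₀=2 kN·m at a=2 m (b=L-a=2):
  y_2 = (M₀x³/(6L)-M₀(x-a)²/2+C₁x)/EI  [x>a] with C₁=M₀(3b²-L²)/(6L)=-1/3 = (2·(16/5)³/(6·4)-2·((16/5)-2)²/2+(-1/3)·(16/5))/20000 = 7/625000 m
Superposition: y = Σ y_i = -367/375000 m ≈ -0.000979 m

y(16/5) = -367/375000 m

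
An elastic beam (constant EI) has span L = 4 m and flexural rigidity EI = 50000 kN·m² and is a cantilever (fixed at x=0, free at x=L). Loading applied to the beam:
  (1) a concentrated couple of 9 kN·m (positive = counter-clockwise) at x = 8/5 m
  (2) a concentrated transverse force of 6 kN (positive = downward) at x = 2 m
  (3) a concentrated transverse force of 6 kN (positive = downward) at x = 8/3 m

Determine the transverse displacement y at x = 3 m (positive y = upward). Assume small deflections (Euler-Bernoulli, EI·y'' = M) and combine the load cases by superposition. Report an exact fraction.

Load 1 — applied couple M₀=9 kN·m at a=8/5 m (b=L-a=12/5):
  y_1 = M₀a(2x-a)/(2EI)  [x>a] = 9·(8/5)·(2·3-(8/5))/(2·50000) = 99/156250 m
Load 2 — point force P=6 kN at a=2 m (b=L-a=2):
  y_2 = -Pa²(3x-a)/(6EI)  [x>a] = -6·2²·(3·3-2)/(6·50000) = -7/12500 m
Load 3 — point force P=6 kN at a=8/3 m (b=L-a=4/3):
  y_3 = -Pa²(3x-a)/(6EI)  [x>a] = -6·(8/3)²·(3·3-(8/3))/(6·50000) = -76/84375 m
Superposition: y = Σ y_i = -6979/8437500 m ≈ -0.000827 m

y(3) = -6979/8437500 m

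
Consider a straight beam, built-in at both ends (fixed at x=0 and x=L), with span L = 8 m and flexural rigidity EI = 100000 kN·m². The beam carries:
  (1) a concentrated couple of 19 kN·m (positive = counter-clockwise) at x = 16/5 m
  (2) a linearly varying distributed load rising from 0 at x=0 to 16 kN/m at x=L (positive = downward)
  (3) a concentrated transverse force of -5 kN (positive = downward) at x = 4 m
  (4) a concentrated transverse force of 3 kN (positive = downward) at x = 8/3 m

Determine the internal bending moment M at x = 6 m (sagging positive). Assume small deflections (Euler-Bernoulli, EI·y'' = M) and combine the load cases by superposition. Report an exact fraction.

M(6) = 1819/225 kN·m

Load 1 — applied couple M₀=19 kN·m at a=16/5 m (b=L-a=24/5):
  M_1 = R_Ax - M_A - M₀  [x>a] with R_A=171/50, M_A=57/25 = (171/50)·6 - (57/25) - 19 = -19/25 kN·m
Load 2 — triangular load w₀=16 kN/m (0→w₀ over full span):
  M_2 = 3w₀Lx/20 - w₀L²/30 - w₀x³/(6L) = 3·16·8·6/20 - 16·8²/30 - 16·6³/(6·8) = 136/15 kN·m
Load 3 — point force P=-5 kN at a=4 m (b=L-a=4):
  M_3 = Pa²(a+3b)(L-x)/L³ - Pa²b/L²  [x>a] = (-5)·4²·(4+3·4)·(8-6)/8³ - (-5)·4²·4/8² = 0 kN·m
Load 4 — point force P=3 kN at a=8/3 m (b=L-a=16/3):
  M_4 = Pa²(a+3b)(L-x)/L³ - Pa²b/L²  [x>a] = 3·(8/3)²·((8/3)+3·(16/3))·(8-6)/8³ - 3·(8/3)²·(16/3)/8² = -2/9 kN·m
Superposition: M = Σ M_i = 1819/225 kN·m ≈ 8.084444 kN·m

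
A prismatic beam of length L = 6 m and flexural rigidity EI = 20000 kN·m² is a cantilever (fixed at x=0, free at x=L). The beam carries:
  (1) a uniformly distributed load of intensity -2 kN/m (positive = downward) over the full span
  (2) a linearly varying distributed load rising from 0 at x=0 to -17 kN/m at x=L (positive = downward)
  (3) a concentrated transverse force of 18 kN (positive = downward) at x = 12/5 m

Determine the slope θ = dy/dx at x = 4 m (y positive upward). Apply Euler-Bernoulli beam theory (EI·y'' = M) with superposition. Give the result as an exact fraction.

θ(4) = 12817/562500 rad

Load 1 — uniform load w=-2 kN/m over full span:
  θ_1 = -wx(x²-3Lx+3L²)/(6EI) = -(-2)·4·(4²-3·6·4+3·6²)/(6·20000) = 13/3750 rad
Load 2 — triangular load w₀=-17 kN/m (0→w₀ over full span):
  θ_2 = (w₀Lx²/4-w₀L²x/3-w₀x⁴/(24L))/EI = ((-17)·6·4²/4-(-17)·6²·4/3-(-17)·4⁴/(24·6))/20000 = 493/22500 rad
Load 3 — point force P=18 kN at a=12/5 m (b=L-a=18/5):
  θ_3 = -Pa²/(2EI)  [x>a] = -18·(12/5)²/(2·20000) = -81/31250 rad
Superposition: θ = Σ θ_i = 12817/562500 rad ≈ 0.022786 rad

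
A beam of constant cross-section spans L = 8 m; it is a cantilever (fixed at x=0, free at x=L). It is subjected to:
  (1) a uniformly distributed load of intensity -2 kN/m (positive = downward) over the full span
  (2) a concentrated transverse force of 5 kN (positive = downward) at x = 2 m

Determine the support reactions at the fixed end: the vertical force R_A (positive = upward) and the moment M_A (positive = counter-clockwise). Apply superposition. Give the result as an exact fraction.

Load 1 — uniform load w=-2 kN/m over full span:
  R_A = wL = (-2)·8 = -16 kN
  M_A = wL²/2 = (-2)·8²/2 = -64 kN·m
Load 2 — point force P=5 kN at a=2 m (b=L-a=6):
  R_A = P = 5 kN
  M_A = Pa = 5·2 = 10 kN·m
Superposition: R_A = -11 kN, M_A = -54 kN·m

R_A = -11 kN, M_A = -54 kN·m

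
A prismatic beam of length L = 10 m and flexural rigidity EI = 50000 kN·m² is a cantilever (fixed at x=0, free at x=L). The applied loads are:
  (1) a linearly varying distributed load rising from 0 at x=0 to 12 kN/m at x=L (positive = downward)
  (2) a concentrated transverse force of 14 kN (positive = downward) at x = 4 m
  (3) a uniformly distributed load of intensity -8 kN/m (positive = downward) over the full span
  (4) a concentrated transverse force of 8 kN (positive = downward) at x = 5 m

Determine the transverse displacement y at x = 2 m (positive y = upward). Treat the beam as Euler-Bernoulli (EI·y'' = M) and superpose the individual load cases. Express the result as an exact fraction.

Load 1 — triangular load w₀=12 kN/m (0→w₀ over full span):
  y_1 = (w₀Lx³/12-w₀L²x²/6-w₀x⁵/(120L))/EI = (12·10·2³/12-12·10²·2²/6-12·2⁵/(120·10))/50000 = -2251/156250 m
Load 2 — point force P=14 kN at a=4 m (b=L-a=6):
  y_2 = -Px²(3a-x)/(6EI)  [x≤a] = -14·2²·(3·4-2)/(6·50000) = -7/3750 m
Load 3 — uniform load w=-8 kN/m over full span:
  y_3 = -wx²(x²-4Lx+6L²)/(24EI) = -(-8)·2²·(2²-4·10·2+6·10²)/(24·50000) = 131/9375 m
Load 4 — point force P=8 kN at a=5 m (b=L-a=5):
  y_4 = -Px²(3a-x)/(6EI)  [x≤a] = -8·2²·(3·5-2)/(6·50000) = -13/9375 m
Superposition: y = Σ y_i = -288/78125 m ≈ -0.003686 m

y(2) = -288/78125 m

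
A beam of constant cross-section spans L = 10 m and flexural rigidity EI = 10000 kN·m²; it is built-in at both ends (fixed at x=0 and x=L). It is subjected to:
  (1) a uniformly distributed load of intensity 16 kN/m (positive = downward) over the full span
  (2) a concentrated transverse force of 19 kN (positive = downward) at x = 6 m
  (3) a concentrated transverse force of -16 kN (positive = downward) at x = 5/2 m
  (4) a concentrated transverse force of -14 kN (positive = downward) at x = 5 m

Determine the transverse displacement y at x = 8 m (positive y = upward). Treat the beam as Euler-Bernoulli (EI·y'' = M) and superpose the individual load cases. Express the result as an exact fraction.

y(8) = -16091/937500 m

Load 1 — uniform load w=16 kN/m over full span:
  y_1 = -wx²(L-x)²/(24EI) = -16·8²·(10-8)²/(24·10000) = -32/1875 m
Load 2 — point force P=19 kN at a=6 m (b=L-a=4):
  y_2 = -Pa²(L-x)²(3bL-(3b+a)(L-x))/(6L³EI)  [x>a] = -19·6²·(10-8)²·(3·4·10-(3·4+6)·(10-8))/(6·10³·10000) = -1197/312500 m
Load 3 — point force P=-16 kN at a=5/2 m (b=L-a=15/2):
  y_3 = -Pa²(L-x)²(3bL-(3b+a)(L-x))/(6L³EI)  [x>a] = -(-16)·(5/2)²·(10-8)²·(3·(15/2)·10-(3·(15/2)+(5/2))·(10-8))/(6·10³·10000) = 7/6000 m
Load 4 — point force P=-14 kN at a=5 m (b=L-a=5):
  y_4 = -Pa²(L-x)²(3bL-(3b+a)(L-x))/(6L³EI)  [x>a] = -(-14)·5²·(10-8)²·(3·5·10-(3·5+5)·(10-8))/(6·10³·10000) = 77/30000 m
Superposition: y = Σ y_i = -16091/937500 m ≈ -0.017164 m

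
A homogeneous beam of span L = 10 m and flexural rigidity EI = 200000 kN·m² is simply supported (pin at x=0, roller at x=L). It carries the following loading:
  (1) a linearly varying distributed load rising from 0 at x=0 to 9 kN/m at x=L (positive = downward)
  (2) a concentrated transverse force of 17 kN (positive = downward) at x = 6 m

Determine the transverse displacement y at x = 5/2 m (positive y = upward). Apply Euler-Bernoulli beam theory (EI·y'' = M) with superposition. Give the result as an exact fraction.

y(5/2) = -951493/307200000 m

Load 1 — triangular load w₀=9 kN/m (0→w₀ over full span):
  y_1 = -w₀x(7L⁴-10L²x²+3x⁴)/(360LEI) = -9·(5/2)·(7·10⁴-10·10²·(5/2)²+3·(5/2)⁴)/(360·10·200000) = -327/163840 m
Load 2 — point force P=17 kN at a=6 m (b=L-a=4):
  y_2 = -Pbx(L²-b²-x²)/(6LEI)  [x≤a] = -17·4·(5/2)·(10²-4²-(5/2)²)/(6·10·200000) = -5287/4800000 m
Superposition: y = Σ y_i = -951493/307200000 m ≈ -0.003097 m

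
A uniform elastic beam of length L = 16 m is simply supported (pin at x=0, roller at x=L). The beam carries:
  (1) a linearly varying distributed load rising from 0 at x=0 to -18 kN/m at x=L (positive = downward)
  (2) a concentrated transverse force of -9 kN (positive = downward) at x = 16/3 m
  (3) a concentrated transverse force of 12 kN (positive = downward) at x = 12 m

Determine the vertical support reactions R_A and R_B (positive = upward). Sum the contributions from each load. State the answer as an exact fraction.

Load 1 — triangular load w₀=-18 kN/m (0→w₀ over full span):
  R_A = w₀L/6 = (-18)·16/6 = -48 kN
  R_B = w₀L/3 = (-18)·16/3 = -96 kN
Load 2 — point force P=-9 kN at a=16/3 m (b=L-a=32/3):
  R_A = Pb/L = (-9)·(32/3)/16 = -6 kN
  R_B = Pa/L = (-9)·(16/3)/16 = -3 kN
Load 3 — point force P=12 kN at a=12 m (b=L-a=4):
  R_A = Pb/L = 12·4/16 = 3 kN
  R_B = Pa/L = 12·12/16 = 9 kN
Superposition: R_A = -51 kN, R_B = -90 kN

R_A = -51 kN, R_B = -90 kN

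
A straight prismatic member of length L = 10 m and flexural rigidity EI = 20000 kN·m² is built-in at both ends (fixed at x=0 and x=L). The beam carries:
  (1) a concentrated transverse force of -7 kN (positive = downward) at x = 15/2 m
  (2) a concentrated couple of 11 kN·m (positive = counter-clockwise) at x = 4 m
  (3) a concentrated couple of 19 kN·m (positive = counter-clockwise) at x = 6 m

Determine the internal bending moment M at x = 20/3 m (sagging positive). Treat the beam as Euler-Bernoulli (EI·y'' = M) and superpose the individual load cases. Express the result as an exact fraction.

M(20/3) = -6053/480 kN·m

Load 1 — point force P=-7 kN at a=15/2 m (b=L-a=5/2):
  M_1 = Pb²(3a+b)x/L³ - Pab²/L²  [x≤a] = (-7)·(5/2)²·(3·(15/2)+(5/2))·(20/3)/10³ - (-7)·(15/2)·(5/2)²/10² = -385/96 kN·m
Load 2 — applied couple M₀=11 kN·m at a=4 m (b=L-a=6):
  M_2 = R_Ax - M_A - M₀  [x>a] with R_A=198/125, M_A=33/25 = (198/125)·(20/3) - (33/25) - 11 = -44/25 kN·m
Load 3 — applied couple M₀=19 kN·m at a=6 m (b=L-a=4):
  M_3 = R_Ax - M_A - M₀  [x>a] with R_A=342/125, M_A=152/25 = (342/125)·(20/3) - (152/25) - 19 = -171/25 kN·m
Superposition: M = Σ M_i = -6053/480 kN·m ≈ -12.610417 kN·m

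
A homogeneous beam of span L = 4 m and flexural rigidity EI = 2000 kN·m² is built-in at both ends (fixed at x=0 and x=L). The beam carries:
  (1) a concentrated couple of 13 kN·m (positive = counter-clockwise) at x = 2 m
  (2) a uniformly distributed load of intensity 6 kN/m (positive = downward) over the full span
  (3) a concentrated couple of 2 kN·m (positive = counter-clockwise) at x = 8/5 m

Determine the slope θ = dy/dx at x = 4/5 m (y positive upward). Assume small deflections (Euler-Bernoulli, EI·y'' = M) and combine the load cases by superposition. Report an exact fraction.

Load 1 — applied couple M₀=13 kN·m at a=2 m (b=L-a=2):
  θ_1 = (R_Ax²/2 - M_Ax)/EI  [x≤a] with R_A=39/8, M_A=13/4 = ((39/8)·(4/5)²/2 - (13/4)·(4/5))/2000 = -13/25000 rad
Load 2 — uniform load w=6 kN/m over full span:
  θ_2 = -wx(L-x)(L-2x)/(12EI) = -6·(4/5)·(4-(4/5))·(4-2·(4/5))/(12·2000) = -24/15625 rad
Load 3 — applied couple M₀=2 kN·m at a=8/5 m (b=L-a=12/5):
  θ_3 = (R_Ax²/2 - M_Ax)/EI  [x≤a] with R_A=18/25, M_A=6/25 = ((18/25)·(4/5)²/2 - (6/25)·(4/5))/2000 = 3/156250 rad
Superposition: θ = Σ θ_i = -1273/625000 rad ≈ -0.002037 rad

θ(4/5) = -1273/625000 rad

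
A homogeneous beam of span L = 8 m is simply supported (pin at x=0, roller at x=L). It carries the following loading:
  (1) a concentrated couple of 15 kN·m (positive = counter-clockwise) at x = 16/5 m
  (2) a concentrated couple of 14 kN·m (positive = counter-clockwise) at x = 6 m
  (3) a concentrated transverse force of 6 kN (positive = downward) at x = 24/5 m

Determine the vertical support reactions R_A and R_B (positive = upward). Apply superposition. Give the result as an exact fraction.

Load 1 — applied couple M₀=15 kN·m at a=16/5 m (b=L-a=24/5):
  R_A = M₀/L = 15/8 kN
  R_B = -M₀/L = -15/8 kN
Load 2 — applied couple M₀=14 kN·m at a=6 m (b=L-a=2):
  R_A = M₀/L = 14/8 = 7/4 kN
  R_B = -M₀/L = -14/8 = -7/4 kN
Load 3 — point force P=6 kN at a=24/5 m (b=L-a=16/5):
  R_A = Pb/L = 6·(16/5)/8 = 12/5 kN
  R_B = Pa/L = 6·(24/5)/8 = 18/5 kN
Superposition: R_A = 241/40 kN, R_B = -1/40 kN

R_A = 241/40 kN, R_B = -1/40 kN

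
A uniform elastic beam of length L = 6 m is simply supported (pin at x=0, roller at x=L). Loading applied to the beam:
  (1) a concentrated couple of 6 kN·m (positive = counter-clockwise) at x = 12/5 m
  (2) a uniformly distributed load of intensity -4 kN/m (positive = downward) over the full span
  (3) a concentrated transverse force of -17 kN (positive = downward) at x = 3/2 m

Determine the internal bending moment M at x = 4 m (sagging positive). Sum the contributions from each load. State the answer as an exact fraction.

M(4) = -53/2 kN·m

Load 1 — applied couple M₀=6 kN·m at a=12/5 m (b=L-a=18/5):
  M_1 = M₀x/L - M₀  [x>a] = 6·4/6 - 6 = -2 kN·m
Load 2 — uniform load w=-4 kN/m over full span:
  M_2 = wx(L-x)/2 = (-4)·4·(6-4)/2 = -16 kN·m
Load 3 — point force P=-17 kN at a=3/2 m (b=L-a=9/2):
  M_3 = Pa(L-x)/L  [x>a] = (-17)·(3/2)·(6-4)/6 = -17/2 kN·m
Superposition: M = Σ M_i = -53/2 kN·m ≈ -26.500000 kN·m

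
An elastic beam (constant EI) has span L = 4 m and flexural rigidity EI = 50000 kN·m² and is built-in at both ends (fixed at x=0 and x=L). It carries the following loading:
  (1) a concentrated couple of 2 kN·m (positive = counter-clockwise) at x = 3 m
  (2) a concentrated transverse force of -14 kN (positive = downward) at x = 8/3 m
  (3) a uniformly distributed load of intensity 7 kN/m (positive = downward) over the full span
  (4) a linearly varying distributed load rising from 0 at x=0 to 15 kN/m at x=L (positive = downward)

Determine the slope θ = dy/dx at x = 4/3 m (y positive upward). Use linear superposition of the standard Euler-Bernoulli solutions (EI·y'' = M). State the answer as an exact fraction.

θ(4/3) = -961/12150000 rad

Load 1 — applied couple M₀=2 kN·m at a=3 m (b=L-a=1):
  θ_1 = (R_Ax²/2 - M_Ax)/EI  [x≤a] with R_A=9/16, M_A=5/8 = ((9/16)·(4/3)²/2 - (5/8)·(4/3))/50000 = -1/150000 rad
Load 2 — point force P=-14 kN at a=8/3 m (b=L-a=4/3):
  θ_2 = -Pb²x(2aL-(3a+b)x)/(2L³EI)  [x≤a] = -(-14)·(4/3)²·(4/3)·(2·(8/3)·4-(3·(8/3)+(4/3))·(4/3))/(2·4³·50000) = 7/151875 rad
Load 3 — uniform load w=7 kN/m over full span:
  θ_3 = -wx(L-x)(L-2x)/(12EI) = -7·(4/3)·(4-(4/3))·(4-2·(4/3))/(12·50000) = -14/253125 rad
Load 4 — triangular load w₀=15 kN/m (0→w₀ over full span):
  θ_4 = -w₀(2x(L-x)(L-2x)(x+2L)+x²(L-x)²)/(120LEI) = -15·(2·(4/3)·(4-(4/3))·(4-2·(4/3))·((4/3)+2·4)+(4/3)²·(4-(4/3))²)/(120·4·50000) = -16/253125 rad
Superposition: θ = Σ θ_i = -961/12150000 rad ≈ -0.000079 rad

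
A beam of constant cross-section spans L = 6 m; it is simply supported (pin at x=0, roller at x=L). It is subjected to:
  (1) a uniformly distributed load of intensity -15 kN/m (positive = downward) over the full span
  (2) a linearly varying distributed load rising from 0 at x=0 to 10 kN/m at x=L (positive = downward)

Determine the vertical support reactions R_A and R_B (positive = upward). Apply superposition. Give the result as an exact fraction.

Load 1 — uniform load w=-15 kN/m over full span:
  R_A = wL/2 = (-15)·6/2 = -45 kN
  R_B = wL/2 = (-15)·6/2 = -45 kN
Load 2 — triangular load w₀=10 kN/m (0→w₀ over full span):
  R_A = w₀L/6 = 10·6/6 = 10 kN
  R_B = w₀L/3 = 10·6/3 = 20 kN
Superposition: R_A = -35 kN, R_B = -25 kN

R_A = -35 kN, R_B = -25 kN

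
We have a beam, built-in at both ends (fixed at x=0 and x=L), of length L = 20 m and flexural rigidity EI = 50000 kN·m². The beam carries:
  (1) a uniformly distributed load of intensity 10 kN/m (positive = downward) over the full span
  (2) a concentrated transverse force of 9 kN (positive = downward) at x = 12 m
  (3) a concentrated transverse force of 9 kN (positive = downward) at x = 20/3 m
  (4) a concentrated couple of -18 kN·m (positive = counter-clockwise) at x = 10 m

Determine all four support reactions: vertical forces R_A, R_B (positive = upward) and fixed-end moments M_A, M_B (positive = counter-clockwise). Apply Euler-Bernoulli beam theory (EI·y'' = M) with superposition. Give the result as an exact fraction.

R_A = 162727/1500 kN, M_A = 18639/50 kN·m, R_B = 164273/1500 kN, M_B = -56563/150 kN·m

Load 1 — uniform load w=10 kN/m over full span:
  R_A = wL/2 = 10·20/2 = 100 kN
  M_A = wL²/12 = 10·20²/12 = 1000/3 kN·m
  R_B = wL/2 = 10·20/2 = 100 kN
  M_B = -wL²/12 = -10·20²/12 = -1000/3 kN·m
Load 2 — point force P=9 kN at a=12 m (b=L-a=8):
  R_A = Pb²(3a+b)/L³ = 9·8²·(3·12+8)/20³ = 396/125 kN
  M_A = Pab²/L² = 9·12·8²/20² = 432/25 kN·m
  R_B = Pa²(a+3b)/L³ = 9·12²·(12+3·8)/20³ = 729/125 kN
  M_B = -Pa²b/L² = -9·12²·8/20² = -648/25 kN·m
Load 3 — point force P=9 kN at a=20/3 m (b=L-a=40/3):
  R_A = Pb²(3a+b)/L³ = 9·(40/3)²·(3·(20/3)+(40/3))/20³ = 20/3 kN
  M_A = Pab²/L² = 9·(20/3)·(40/3)²/20² = 80/3 kN·m
  R_B = Pa²(a+3b)/L³ = 9·(20/3)²·((20/3)+3·(40/3))/20³ = 7/3 kN
  M_B = -Pa²b/L² = -9·(20/3)²·(40/3)/20² = -40/3 kN·m
Load 4 — applied couple M₀=-18 kN·m at a=10 m (b=L-a=10):
  R_A = 6M₀ab/L³ = 6·(-18)·10·10/20³ = -27/20 kN
  M_A = M₀b(2a-b)/L² = (-18)·10·(2·10-10)/20² = -9/2 kN·m
  R_B = -6M₀ab/L³ = -6·(-18)·10·10/20³ = 27/20 kN
  M_B = M₀a(2b-a)/L² = (-18)·10·(2·10-10)/20² = -9/2 kN·m
Superposition: R_A = 162727/1500 kN, M_A = 18639/50 kN·m, R_B = 164273/1500 kN, M_B = -56563/150 kN·m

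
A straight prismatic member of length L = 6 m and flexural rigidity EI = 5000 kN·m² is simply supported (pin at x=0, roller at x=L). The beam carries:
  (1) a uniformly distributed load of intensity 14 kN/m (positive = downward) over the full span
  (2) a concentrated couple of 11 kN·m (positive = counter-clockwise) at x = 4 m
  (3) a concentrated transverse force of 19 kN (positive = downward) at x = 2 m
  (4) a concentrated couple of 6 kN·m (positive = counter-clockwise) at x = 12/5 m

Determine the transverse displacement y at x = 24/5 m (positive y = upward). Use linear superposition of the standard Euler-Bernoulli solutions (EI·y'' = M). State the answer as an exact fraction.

y(24/5) = -84607/2343750 m

Load 1 — uniform load w=14 kN/m over full span:
  y_1 = -wx(L³-2Lx²+x³)/(24EI) = -14·(24/5)·(6³-2·6·(24/5)²+(24/5)³)/(24·5000) = -10962/390625 m
Load 2 — applied couple M₀=11 kN·m at a=4 m (b=L-a=2):
  y_2 = (M₀x³/(6L)-M₀(x-a)²/2+C₁x)/EI  [x>a] with C₁=M₀(3b²-L²)/(6L)=-22/3 = (11·(24/5)³/(6·6)-11·((24/5)-4)²/2+(-22/3)·(24/5))/5000 = -77/78125 m
Load 3 — point force P=19 kN at a=2 m (b=L-a=4):
  y_3 = -Pa(L-x)(2Lx-a²-x²)/(6LEI)  [x>a] = -19·2·(6-(24/5))·(2·6·(24/5)-2²-(24/5)²)/(6·6·5000) = -3629/468750 m
Load 4 — applied couple M₀=6 kN·m at a=12/5 m (b=L-a=18/5):
  y_4 = (M₀x³/(6L)-M₀(x-a)²/2+C₁x)/EI  [x>a] with C₁=M₀(3b²-L²)/(6L)=12/25 = (6·(24/5)³/(6·6)-6·((24/5)-(12/5))²/2+(12/25)·(24/5))/5000 = 54/78125 m
Superposition: y = Σ y_i = -84607/2343750 m ≈ -0.036099 m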